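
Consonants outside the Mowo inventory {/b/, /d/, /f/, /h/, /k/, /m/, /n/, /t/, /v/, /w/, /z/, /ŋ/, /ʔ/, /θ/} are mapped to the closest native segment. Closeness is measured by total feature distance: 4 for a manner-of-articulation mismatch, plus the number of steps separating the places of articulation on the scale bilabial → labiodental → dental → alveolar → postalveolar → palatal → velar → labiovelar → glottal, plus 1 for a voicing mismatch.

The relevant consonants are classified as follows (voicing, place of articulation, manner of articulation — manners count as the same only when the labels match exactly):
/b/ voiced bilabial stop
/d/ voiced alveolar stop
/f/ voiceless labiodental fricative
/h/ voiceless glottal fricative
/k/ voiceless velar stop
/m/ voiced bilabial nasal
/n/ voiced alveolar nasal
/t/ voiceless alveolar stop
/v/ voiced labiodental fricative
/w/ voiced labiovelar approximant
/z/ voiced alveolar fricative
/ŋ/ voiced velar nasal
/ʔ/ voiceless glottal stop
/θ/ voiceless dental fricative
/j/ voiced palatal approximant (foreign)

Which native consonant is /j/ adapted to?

w

/w/ is closest: same manner (approximant), place distance 2 (palatal→labiovelar), same voicing; total 2. Next closest is /ŋ/ at distance 5.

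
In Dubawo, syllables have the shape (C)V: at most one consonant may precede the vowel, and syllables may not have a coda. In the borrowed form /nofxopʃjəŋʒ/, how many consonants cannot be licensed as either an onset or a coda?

5

The consonants /f/, /p/, /ʃ/, /ŋ/, /ʒ/ cannot be parsed into a legal (C)V syllable (no codas are permitted; onsets are limited to one consonant).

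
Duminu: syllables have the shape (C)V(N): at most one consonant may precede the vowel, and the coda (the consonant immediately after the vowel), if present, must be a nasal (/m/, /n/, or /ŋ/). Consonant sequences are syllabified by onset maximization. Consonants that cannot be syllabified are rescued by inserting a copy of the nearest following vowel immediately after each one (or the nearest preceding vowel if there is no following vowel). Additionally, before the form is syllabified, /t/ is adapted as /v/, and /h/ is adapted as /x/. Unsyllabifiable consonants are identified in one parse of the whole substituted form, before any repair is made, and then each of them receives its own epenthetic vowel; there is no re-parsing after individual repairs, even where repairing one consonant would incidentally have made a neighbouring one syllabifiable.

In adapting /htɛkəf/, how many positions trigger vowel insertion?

After substitution the input is /xvɛkəf/.
The unsyllabifiable consonants are /x/, /f/; each receives one epenthetic vowel.

2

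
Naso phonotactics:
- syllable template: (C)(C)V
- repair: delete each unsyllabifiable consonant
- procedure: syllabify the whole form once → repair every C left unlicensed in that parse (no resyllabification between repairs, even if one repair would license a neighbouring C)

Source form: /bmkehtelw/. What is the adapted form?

mkehte

Syllabifying with onset maximization leaves /b/, /l/, /w/ stranded (no codas are permitted; onsets may contain at most 2 consonants).
Deletion applies to /b/, /l/, /w/.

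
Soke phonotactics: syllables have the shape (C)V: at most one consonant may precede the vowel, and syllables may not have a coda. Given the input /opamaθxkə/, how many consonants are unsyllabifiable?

2

Syllabifying with onset maximization leaves /θ/, /x/ stranded (no codas are permitted; onsets are limited to one consonant).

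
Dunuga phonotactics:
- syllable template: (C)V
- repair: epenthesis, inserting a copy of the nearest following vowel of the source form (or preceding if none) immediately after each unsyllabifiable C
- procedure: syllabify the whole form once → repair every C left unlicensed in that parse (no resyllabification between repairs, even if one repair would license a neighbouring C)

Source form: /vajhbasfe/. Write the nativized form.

The consonants /j/, /h/, /s/ cannot be parsed into a legal (C)V syllable (no codas are permitted; onsets are limited to one consonant).
Epenthesis after each stranded consonant: /j/ → /ja/, /h/ → /ha/, /s/ → /se/.

vajahabasefe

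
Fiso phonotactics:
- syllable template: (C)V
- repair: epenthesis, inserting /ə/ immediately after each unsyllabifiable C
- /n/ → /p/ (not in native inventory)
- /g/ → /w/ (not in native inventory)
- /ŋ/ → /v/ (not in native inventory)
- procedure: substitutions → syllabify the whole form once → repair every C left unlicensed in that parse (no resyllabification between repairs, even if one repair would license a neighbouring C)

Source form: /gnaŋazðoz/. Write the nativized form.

Substitution: /g/ → /w/, /n/ → /p/, /ŋ/ → /v/, giving /wpavazðoz/.
The consonants /w/, /z/, /z/ cannot be parsed into a legal (C)V syllable (no codas are permitted; onsets are limited to one consonant).
Inserting the epenthetic vowel yields /w/ → /wə/, /z/ → /zə/, /z/ → /zə/.

wəpavazəðozə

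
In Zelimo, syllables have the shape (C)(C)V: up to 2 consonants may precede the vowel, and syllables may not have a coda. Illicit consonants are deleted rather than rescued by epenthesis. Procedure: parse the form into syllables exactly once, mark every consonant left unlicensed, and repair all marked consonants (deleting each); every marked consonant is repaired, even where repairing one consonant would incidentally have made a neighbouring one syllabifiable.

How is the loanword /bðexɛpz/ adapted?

bðexɛ

The consonants /p/, /z/ cannot be parsed into a legal (C)(C)V syllable (no codas are permitted; onsets may contain at most 2 consonants).
Deletion applies to /p/, /z/.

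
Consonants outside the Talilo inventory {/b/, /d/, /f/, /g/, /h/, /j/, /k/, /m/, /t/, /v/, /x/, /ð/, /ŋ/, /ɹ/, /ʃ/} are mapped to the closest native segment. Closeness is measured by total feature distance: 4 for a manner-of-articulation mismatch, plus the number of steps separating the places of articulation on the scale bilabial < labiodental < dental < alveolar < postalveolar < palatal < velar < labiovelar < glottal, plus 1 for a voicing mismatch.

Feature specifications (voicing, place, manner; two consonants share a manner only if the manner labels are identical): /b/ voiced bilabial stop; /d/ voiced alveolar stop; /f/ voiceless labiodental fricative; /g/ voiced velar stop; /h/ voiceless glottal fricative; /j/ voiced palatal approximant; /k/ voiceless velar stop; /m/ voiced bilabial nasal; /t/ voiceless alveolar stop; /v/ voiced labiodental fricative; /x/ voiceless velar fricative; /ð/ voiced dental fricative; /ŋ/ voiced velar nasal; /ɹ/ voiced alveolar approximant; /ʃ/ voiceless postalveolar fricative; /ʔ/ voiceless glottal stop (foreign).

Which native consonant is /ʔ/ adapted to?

/k/ is closest: same manner (stop), place distance 2 (glottal→velar), same voicing; total 2. Next closest is /g/ at distance 3.

k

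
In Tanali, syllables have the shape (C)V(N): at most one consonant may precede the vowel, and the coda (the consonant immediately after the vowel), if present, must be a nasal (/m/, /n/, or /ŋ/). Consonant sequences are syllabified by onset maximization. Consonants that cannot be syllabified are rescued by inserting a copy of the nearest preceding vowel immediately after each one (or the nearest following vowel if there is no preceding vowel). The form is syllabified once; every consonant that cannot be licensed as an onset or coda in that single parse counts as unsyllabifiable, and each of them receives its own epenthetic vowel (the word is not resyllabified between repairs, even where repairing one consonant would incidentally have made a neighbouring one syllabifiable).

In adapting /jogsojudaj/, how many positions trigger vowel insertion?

2

The unsyllabifiable consonants are /g/, /j/; each receives one epenthetic vowel.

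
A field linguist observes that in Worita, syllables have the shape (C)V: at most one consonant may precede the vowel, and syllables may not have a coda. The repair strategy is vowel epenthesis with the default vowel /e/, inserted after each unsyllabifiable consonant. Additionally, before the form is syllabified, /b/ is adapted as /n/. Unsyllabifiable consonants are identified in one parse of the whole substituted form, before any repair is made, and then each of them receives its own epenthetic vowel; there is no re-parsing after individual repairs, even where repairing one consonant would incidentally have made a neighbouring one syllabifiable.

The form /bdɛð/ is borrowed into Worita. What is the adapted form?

Substitution: /b/ → /n/, giving /ndɛð/.
Under (C)V, the unsyllabifiable consonants are /n/, /ð/ (no codas are permitted; onsets are limited to one consonant).
Epenthesis after each stranded consonant: /n/ → /ne/, /ð/ → /ðe/.

nedɛðe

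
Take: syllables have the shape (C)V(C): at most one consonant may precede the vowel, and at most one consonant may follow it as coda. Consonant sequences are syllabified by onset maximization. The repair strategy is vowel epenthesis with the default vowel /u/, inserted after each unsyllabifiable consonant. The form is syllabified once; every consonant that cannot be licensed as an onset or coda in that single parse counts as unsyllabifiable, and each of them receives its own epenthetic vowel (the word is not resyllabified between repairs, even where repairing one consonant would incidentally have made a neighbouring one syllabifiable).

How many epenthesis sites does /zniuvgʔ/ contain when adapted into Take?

The unsyllabifiable consonants are /z/, /g/, /ʔ/; each receives one epenthetic vowel.

3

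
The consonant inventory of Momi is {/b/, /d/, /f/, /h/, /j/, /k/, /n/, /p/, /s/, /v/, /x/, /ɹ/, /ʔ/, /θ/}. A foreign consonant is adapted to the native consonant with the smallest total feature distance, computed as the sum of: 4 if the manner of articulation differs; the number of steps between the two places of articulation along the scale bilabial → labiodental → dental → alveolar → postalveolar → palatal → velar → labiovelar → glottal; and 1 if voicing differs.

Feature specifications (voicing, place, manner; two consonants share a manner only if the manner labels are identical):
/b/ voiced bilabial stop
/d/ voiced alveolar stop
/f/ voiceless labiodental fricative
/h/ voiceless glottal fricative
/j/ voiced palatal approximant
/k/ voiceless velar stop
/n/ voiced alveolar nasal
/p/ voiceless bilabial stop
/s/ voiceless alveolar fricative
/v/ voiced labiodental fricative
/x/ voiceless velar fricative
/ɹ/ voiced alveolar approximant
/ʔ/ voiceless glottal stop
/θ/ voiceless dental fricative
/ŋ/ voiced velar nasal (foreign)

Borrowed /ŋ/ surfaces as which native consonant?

n

/n/ is closest: same manner (nasal), place distance 3 (velar→alveolar), same voicing; total 3. Next closest is /j/ at distance 5.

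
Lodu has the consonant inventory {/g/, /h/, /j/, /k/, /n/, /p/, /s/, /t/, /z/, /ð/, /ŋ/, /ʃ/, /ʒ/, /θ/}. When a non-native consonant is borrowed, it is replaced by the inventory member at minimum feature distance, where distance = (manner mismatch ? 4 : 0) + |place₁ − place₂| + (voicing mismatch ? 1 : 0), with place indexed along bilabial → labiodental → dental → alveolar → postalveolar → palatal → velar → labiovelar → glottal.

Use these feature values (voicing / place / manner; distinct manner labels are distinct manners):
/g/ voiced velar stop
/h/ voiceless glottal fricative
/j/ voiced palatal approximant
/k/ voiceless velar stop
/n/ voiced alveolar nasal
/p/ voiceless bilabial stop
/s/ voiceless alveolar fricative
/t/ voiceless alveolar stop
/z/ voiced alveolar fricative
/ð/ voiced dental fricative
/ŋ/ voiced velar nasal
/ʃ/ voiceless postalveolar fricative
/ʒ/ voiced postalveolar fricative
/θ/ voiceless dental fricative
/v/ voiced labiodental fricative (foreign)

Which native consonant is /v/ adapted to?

/ð/ is closest: same manner (fricative), place distance 1 (labiodental→dental), same voicing; total 1. Next closest is /z/ at distance 2.

ð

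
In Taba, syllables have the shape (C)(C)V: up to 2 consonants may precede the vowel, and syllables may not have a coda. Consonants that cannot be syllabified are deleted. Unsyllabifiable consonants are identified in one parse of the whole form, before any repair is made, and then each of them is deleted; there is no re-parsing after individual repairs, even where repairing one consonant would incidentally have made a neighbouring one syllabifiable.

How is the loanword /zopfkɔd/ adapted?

zofkɔ

Syllabifying with onset maximization leaves /p/, /d/ stranded (no codas are permitted; onsets may contain at most 2 consonants).
Deleting the stranded consonants removes /p/, /d/.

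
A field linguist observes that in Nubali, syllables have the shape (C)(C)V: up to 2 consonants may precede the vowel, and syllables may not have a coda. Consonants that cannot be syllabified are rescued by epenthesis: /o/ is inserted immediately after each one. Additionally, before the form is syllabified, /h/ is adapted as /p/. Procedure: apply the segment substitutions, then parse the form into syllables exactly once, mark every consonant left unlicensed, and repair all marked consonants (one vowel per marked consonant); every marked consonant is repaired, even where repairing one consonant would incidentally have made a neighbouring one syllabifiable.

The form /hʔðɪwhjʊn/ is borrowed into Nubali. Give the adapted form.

poʔðɪwopjʊno

Substitution: /h/ → /p/, giving /pʔðɪwpjʊn/.
Syllabifying with onset maximization leaves /p/, /w/, /n/ stranded (no codas are permitted; onsets may contain at most 2 consonants).
Epenthesis after each stranded consonant: /p/ → /po/, /w/ → /wo/, /n/ → /no/.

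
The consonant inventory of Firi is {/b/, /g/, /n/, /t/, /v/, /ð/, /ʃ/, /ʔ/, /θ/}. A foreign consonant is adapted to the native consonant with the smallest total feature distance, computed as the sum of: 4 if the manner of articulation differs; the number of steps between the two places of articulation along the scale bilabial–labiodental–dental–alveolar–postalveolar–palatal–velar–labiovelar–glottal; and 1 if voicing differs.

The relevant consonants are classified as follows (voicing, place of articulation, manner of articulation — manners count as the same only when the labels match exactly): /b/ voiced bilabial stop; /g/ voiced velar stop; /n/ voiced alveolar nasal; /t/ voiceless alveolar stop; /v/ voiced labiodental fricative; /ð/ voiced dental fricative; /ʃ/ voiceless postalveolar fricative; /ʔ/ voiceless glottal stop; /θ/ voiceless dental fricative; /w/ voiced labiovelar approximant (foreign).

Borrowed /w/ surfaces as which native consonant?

/g/ is closest: manner differs (approximant→stop, +4), place distance 1 (labiovelar→velar), same voicing; total 5. Next closest is /ʔ/ at distance 6.

g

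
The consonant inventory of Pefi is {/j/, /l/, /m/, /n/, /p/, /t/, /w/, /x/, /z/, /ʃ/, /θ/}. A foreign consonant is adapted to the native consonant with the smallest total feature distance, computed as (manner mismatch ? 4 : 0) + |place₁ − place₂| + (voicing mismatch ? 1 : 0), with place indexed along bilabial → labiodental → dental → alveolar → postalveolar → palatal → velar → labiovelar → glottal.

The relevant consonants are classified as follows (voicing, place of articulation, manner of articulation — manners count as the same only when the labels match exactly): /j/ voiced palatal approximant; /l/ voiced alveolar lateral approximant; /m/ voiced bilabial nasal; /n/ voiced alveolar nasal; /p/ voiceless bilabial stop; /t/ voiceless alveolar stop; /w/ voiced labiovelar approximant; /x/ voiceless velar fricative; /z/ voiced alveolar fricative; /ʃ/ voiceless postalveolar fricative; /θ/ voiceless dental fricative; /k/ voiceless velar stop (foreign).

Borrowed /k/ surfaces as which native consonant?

/t/ is closest: same manner (stop), place distance 3 (velar→alveolar), same voicing; total 3. Next closest is /x/ at distance 4.

t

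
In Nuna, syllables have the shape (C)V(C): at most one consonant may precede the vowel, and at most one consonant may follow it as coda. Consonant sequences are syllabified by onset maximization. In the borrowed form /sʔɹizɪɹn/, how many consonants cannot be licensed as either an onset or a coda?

3

Under (C)V(C), the unsyllabifiable consonants are /s/, /ʔ/, /n/ (at most one coda consonant is licensed; onsets are limited to one consonant).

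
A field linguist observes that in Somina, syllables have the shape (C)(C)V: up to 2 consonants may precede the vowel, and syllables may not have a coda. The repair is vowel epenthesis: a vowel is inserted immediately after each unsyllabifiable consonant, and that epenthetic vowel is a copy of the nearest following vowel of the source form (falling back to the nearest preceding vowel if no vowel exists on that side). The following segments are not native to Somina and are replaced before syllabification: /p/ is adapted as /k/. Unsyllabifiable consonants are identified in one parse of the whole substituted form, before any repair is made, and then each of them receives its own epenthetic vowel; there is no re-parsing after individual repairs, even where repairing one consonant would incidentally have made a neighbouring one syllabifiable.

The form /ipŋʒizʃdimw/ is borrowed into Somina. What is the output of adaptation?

ikiŋʒiziʃdimiwi

Substitution: /p/ → /k/, giving /ikŋʒizʃdimw/.
The consonants /k/, /z/, /m/, /w/ cannot be parsed into a legal (C)(C)V syllable (no codas are permitted; onsets may contain at most 2 consonants).
Inserting the epenthetic vowel yields /k/ → /ki/, /z/ → /zi/, /m/ → /mi/, /w/ → /wi/.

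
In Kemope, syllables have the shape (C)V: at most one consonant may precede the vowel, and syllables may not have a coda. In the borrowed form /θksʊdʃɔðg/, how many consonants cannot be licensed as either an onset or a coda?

The consonants /θ/, /k/, /d/, /ð/, /g/ cannot be parsed into a legal (C)V syllable (no codas are permitted; onsets are limited to one consonant).

5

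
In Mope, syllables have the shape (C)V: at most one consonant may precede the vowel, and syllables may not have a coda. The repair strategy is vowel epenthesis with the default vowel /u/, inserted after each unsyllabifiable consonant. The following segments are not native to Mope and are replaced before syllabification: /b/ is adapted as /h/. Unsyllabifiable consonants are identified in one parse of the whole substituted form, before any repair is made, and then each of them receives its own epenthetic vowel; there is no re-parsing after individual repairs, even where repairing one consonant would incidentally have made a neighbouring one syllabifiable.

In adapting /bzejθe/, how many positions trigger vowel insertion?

2

After substitution the input is /hzejθe/.
The unsyllabifiable consonants are /h/, /j/; each receives one epenthetic vowel.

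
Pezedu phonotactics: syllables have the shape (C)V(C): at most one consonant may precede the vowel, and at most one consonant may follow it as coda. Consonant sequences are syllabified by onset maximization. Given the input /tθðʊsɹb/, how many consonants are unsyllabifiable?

Syllabifying with onset maximization leaves /t/, /θ/, /ɹ/, /b/ stranded (at most one coda consonant is licensed; onsets are limited to one consonant).

4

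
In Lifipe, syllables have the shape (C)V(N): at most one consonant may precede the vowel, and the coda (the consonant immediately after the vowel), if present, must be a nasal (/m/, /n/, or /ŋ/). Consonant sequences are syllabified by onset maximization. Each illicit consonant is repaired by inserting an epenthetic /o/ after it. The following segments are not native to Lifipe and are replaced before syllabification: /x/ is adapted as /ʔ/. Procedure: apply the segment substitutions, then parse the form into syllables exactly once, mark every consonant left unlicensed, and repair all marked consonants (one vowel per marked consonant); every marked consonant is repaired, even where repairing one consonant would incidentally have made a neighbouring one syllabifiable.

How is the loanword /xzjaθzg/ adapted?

ʔozojaθozogo

Substitution: /x/ → /ʔ/, giving /ʔzjaθzg/.
Under (C)V(N), the unsyllabifiable consonants are /ʔ/, /z/, /θ/, /z/, /g/ (only a nasal (/m/, /n/, or /ŋ/) is licensed in coda position; onsets are limited to one consonant).
Inserting the epenthetic vowel yields /ʔ/ → /ʔo/, /z/ → /zo/, /θ/ → /θo/, /z/ → /zo/, /g/ → /go/.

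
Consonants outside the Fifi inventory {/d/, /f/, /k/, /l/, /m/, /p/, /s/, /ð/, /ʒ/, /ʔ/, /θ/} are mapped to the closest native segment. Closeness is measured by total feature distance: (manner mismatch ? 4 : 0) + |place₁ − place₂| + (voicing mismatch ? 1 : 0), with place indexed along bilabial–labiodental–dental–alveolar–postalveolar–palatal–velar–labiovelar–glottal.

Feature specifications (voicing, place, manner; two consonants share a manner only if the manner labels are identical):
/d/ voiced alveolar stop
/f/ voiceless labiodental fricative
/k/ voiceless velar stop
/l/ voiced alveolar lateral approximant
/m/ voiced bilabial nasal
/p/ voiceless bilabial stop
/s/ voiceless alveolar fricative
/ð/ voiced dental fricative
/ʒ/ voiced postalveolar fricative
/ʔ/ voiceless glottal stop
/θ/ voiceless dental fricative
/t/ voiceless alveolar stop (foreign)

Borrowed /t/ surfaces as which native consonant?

/d/ is closest: same manner (stop), place distance 0 (alveolar→alveolar), voicing differs (+1); total 1. Next closest is /k/ at distance 3.

d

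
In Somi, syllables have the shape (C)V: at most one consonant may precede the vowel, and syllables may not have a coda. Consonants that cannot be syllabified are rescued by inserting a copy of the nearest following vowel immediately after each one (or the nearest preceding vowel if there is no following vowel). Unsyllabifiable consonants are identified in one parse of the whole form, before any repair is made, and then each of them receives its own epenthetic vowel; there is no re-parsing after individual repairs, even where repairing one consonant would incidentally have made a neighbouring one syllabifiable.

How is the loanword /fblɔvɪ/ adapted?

Under (C)V, the unsyllabifiable consonants are /f/, /b/ (no codas are permitted; onsets are limited to one consonant).
Each unlicensed consonant becomes the onset of a new syllable: /f/ → /fɔ/, /b/ → /bɔ/.

fɔbɔlɔvɪ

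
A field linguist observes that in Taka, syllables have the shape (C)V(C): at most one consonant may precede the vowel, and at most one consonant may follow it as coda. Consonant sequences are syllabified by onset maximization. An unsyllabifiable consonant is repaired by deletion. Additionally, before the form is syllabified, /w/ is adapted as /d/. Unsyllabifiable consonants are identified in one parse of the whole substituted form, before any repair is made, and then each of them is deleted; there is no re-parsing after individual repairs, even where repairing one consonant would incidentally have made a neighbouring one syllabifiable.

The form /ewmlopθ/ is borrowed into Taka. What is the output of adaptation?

Substitution: /w/ → /d/, giving /edmlopθ/.
Syllabifying with onset maximization leaves /m/, /θ/ stranded (at most one coda consonant is licensed; onsets are limited to one consonant).
Deletion applies to /m/, /θ/.

edlop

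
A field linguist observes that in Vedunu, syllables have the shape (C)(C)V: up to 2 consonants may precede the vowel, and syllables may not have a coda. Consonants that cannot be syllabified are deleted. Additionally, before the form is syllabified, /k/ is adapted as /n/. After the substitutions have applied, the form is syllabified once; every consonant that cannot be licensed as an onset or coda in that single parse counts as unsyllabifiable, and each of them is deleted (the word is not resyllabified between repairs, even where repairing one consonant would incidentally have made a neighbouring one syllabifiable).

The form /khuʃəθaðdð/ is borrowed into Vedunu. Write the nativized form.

Substitution: /k/ → /n/, giving /nhuʃəθaðdð/.
The consonants /ð/, /d/, /ð/ cannot be parsed into a legal (C)(C)V syllable (no codas are permitted; onsets may contain at most 2 consonants).
Deletion applies to /ð/, /d/, /ð/.

nhuʃəθa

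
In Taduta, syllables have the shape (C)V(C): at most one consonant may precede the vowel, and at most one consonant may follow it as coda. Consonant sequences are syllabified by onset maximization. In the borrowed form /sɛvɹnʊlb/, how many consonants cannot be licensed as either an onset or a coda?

2

Under (C)V(C), the unsyllabifiable consonants are /ɹ/, /b/ (at most one coda consonant is licensed; onsets are limited to one consonant).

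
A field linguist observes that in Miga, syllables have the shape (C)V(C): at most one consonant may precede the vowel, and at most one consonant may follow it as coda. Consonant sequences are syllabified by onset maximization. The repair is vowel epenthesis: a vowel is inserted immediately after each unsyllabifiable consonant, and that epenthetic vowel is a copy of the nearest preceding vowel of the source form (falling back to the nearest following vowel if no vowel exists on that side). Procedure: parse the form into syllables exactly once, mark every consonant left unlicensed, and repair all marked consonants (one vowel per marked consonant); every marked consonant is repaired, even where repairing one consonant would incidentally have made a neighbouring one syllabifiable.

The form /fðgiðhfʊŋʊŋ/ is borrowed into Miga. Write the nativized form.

fiðigiðhifʊŋʊŋ

Under (C)V(C), the unsyllabifiable consonants are /f/, /ð/, /h/ (at most one coda consonant is licensed; onsets are limited to one consonant).
Each unlicensed consonant becomes the onset of a new syllable: /f/ → /fi/, /ð/ → /ði/, /h/ → /hi/.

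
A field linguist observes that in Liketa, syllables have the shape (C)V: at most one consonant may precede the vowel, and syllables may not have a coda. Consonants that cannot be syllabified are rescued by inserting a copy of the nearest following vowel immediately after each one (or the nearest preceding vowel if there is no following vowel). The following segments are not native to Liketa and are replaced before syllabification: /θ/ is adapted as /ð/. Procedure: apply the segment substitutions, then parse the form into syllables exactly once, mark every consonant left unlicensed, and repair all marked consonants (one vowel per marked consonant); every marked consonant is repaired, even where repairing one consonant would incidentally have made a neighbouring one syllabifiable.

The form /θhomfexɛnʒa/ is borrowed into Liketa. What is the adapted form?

ðohomefexɛnaʒa

Substitution: /θ/ → /ð/, giving /ðhomfexɛnʒa/.
The consonants /ð/, /m/, /n/ cannot be parsed into a legal (C)V syllable (no codas are permitted; onsets are limited to one consonant).
Epenthesis after each stranded consonant: /ð/ → /ðo/, /m/ → /me/, /n/ → /na/.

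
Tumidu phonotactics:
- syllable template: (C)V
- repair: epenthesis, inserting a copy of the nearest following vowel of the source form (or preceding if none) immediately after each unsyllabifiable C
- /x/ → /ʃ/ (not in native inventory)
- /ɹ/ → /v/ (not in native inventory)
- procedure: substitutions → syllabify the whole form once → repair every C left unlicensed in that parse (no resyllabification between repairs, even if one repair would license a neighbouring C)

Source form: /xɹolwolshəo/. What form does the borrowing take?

Substitution: /x/ → /ʃ/, /ɹ/ → /v/, giving /ʃvolwolshəo/.
The consonants /ʃ/, /l/, /l/, /s/ cannot be parsed into a legal (C)V syllable (no codas are permitted; onsets are limited to one consonant).
Inserting the epenthetic vowel yields /ʃ/ → /ʃo/, /l/ → /lo/, /l/ → /lə/, /s/ → /sə/.

ʃovolowoləsəhəo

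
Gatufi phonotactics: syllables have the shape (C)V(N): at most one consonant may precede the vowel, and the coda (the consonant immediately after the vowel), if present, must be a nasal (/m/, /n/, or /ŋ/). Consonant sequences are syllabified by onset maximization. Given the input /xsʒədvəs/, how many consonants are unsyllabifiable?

Syllabifying with onset maximization leaves /x/, /s/, /d/, /s/ stranded (only a nasal (/m/, /n/, or /ŋ/) is licensed in coda position; onsets are limited to one consonant).

4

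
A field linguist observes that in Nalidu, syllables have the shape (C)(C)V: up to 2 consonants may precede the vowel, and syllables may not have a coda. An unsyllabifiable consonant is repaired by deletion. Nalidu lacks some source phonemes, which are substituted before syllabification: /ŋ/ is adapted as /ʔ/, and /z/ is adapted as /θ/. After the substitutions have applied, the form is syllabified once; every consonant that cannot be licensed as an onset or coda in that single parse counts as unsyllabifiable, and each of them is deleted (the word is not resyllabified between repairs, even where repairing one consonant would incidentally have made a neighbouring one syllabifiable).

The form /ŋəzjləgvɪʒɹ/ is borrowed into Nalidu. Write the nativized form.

ʔəjləgvɪ

Substitution: /ŋ/ → /ʔ/, /z/ → /θ/, giving /ʔəθjləgvɪʒɹ/.
The consonants /θ/, /ʒ/, /ɹ/ cannot be parsed into a legal (C)(C)V syllable (no codas are permitted; onsets may contain at most 2 consonants).
Each unlicensed consonant is deleted: /θ/, /ʒ/, /ɹ/.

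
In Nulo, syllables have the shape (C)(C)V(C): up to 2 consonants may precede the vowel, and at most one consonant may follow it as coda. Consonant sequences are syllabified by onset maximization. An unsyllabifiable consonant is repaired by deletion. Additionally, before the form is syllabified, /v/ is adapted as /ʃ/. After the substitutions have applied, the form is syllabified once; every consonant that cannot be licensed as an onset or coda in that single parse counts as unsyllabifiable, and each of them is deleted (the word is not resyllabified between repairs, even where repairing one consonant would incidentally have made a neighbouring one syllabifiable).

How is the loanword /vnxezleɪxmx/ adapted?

Substitution: /v/ → /ʃ/, giving /ʃnxezleɪxmx/.
The consonants /ʃ/, /m/, /x/ cannot be parsed into a legal (C)(C)V(C) syllable (at most one coda consonant is licensed; onsets may contain at most 2 consonants).
Deleting the stranded consonants removes /ʃ/, /m/, /x/.

nxezleɪx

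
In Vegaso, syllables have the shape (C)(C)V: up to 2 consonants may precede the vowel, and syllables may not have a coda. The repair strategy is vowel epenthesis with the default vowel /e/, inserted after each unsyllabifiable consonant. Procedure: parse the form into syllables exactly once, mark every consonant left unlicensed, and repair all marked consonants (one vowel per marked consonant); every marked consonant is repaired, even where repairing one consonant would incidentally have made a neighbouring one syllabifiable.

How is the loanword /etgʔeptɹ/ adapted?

Under (C)(C)V, the unsyllabifiable consonants are /t/, /p/, /t/, /ɹ/ (no codas are permitted; onsets may contain at most 2 consonants).
Epenthesis after each stranded consonant: /t/ → /te/, /p/ → /pe/, /t/ → /te/, /ɹ/ → /ɹe/.

etegʔepeteɹe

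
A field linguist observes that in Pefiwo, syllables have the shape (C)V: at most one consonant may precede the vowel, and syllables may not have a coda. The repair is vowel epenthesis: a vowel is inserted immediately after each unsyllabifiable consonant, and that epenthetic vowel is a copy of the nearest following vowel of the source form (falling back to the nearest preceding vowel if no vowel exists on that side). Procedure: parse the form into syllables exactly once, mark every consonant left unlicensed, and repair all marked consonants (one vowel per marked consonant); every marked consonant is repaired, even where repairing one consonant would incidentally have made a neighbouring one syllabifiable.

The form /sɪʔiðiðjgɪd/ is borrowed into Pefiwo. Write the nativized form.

sɪʔiðiðɪjɪgɪdɪ

The consonants /ð/, /j/, /d/ cannot be parsed into a legal (C)V syllable (no codas are permitted; onsets are limited to one consonant).
Epenthesis after each stranded consonant: /ð/ → /ðɪ/, /j/ → /jɪ/, /d/ → /dɪ/.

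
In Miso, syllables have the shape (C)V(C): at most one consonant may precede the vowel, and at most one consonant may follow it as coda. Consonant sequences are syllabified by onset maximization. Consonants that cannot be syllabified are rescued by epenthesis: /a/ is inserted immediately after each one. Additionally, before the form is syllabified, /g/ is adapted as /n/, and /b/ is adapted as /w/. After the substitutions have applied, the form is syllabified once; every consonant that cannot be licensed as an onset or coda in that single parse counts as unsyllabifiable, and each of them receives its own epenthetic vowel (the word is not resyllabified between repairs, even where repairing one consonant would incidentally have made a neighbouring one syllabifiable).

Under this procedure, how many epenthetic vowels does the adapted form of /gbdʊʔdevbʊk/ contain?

After substitution the input is /nwdʊʔdevwʊk/.
The unsyllabifiable consonants are /n/, /w/; each receives one epenthetic vowel.

2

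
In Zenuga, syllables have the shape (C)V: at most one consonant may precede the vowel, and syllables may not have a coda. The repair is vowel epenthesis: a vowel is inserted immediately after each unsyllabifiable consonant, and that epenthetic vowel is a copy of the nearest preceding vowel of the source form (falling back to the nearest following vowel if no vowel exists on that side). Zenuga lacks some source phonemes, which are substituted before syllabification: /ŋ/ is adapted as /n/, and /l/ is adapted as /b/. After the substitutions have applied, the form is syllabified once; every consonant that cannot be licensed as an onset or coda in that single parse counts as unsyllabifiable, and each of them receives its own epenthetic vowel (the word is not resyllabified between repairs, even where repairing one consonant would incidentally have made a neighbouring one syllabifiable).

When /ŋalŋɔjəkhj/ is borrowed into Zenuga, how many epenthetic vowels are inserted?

4

After substitution the input is /nabnɔjəkhj/.
The unsyllabifiable consonants are /b/, /k/, /h/, /j/; each receives one epenthetic vowel.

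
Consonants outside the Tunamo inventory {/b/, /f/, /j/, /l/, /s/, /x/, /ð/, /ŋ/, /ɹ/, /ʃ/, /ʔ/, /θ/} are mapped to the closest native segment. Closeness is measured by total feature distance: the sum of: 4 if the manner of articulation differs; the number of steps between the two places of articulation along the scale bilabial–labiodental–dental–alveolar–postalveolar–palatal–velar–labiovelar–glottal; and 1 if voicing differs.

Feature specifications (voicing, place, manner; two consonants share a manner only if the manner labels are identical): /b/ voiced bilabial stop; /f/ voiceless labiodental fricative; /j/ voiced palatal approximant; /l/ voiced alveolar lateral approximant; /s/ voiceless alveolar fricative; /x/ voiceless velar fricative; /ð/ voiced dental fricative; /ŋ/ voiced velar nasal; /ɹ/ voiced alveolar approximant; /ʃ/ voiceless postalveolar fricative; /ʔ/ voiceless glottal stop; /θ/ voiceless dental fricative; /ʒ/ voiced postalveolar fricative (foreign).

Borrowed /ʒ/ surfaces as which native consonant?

ʃ

/ʃ/ is closest: same manner (fricative), place distance 0 (postalveolar→postalveolar), voicing differs (+1); total 1. Next closest is /s/ at distance 2.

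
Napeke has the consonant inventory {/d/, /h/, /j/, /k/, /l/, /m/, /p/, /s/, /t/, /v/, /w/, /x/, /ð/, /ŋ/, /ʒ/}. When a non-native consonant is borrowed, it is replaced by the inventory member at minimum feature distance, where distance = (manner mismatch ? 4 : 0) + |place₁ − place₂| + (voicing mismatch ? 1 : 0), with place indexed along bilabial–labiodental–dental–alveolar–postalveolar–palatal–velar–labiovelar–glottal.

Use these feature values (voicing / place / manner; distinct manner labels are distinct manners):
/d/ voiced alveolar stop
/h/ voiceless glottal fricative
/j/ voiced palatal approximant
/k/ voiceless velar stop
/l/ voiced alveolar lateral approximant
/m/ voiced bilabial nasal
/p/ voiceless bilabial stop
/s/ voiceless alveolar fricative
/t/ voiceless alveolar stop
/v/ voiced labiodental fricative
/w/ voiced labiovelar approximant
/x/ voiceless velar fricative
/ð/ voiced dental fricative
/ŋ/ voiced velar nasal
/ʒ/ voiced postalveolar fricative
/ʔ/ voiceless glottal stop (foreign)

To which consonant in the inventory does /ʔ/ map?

/k/ is closest: same manner (stop), place distance 2 (glottal→velar), same voicing; total 2. Next closest is /h/ at distance 4.

k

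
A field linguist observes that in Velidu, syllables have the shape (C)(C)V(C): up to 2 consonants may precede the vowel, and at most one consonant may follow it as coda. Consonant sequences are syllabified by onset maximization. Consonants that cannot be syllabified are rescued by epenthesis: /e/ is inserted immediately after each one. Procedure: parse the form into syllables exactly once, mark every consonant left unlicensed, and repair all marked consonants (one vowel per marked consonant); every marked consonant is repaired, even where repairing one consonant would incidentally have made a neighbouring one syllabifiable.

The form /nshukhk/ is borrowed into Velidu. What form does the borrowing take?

neshukheke

Syllabifying with onset maximization leaves /n/, /h/, /k/ stranded (at most one coda consonant is licensed; onsets may contain at most 2 consonants).
Inserting the epenthetic vowel yields /n/ → /ne/, /h/ → /he/, /k/ → /ke/.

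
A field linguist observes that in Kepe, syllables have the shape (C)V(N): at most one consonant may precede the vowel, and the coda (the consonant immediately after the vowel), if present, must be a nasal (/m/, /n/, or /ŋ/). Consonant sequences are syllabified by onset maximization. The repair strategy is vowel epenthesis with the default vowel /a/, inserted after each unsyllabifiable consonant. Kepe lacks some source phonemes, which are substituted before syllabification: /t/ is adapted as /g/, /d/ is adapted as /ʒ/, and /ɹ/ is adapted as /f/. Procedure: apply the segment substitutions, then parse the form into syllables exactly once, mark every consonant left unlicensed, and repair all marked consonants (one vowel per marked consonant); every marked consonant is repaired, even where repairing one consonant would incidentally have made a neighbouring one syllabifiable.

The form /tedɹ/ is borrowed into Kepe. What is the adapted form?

Substitution: /t/ → /g/, /d/ → /ʒ/, /ɹ/ → /f/, giving /geʒf/.
The consonants /ʒ/, /f/ cannot be parsed into a legal (C)V(N) syllable (only a nasal (/m/, /n/, or /ŋ/) is licensed in coda position; onsets are limited to one consonant).
Each unlicensed consonant becomes the onset of a new syllable: /ʒ/ → /ʒa/, /f/ → /fa/.

geʒafa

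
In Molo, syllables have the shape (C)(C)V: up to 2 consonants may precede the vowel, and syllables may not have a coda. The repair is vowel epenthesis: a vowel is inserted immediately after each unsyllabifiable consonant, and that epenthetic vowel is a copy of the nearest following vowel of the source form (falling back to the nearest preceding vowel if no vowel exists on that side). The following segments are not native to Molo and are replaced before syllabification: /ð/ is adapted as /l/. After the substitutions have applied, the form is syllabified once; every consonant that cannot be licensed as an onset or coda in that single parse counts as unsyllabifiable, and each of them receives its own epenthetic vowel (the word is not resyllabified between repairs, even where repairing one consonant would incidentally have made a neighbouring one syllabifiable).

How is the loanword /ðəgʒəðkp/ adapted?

Substitution: /ð/ → /l/, giving /ləgʒəlkp/.
Under (C)(C)V, the unsyllabifiable consonants are /l/, /k/, /p/ (no codas are permitted; onsets may contain at most 2 consonants).
Epenthesis after each stranded consonant: /l/ → /lə/, /k/ → /kə/, /p/ → /pə/.

ləgʒələkəpə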